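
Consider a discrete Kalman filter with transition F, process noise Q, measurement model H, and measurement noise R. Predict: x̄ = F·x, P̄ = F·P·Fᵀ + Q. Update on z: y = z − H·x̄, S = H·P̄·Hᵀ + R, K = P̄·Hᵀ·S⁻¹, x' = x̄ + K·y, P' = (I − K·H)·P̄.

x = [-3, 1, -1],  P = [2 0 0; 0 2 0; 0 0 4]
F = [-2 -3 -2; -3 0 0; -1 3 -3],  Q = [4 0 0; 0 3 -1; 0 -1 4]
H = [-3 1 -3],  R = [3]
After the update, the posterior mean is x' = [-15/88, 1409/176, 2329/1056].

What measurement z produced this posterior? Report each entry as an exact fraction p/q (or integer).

x̄ = F·x = [5, 9, 9]
P̄ = F·P·Fᵀ + Q = [46 12 10; 12 21 5; 10 5 60]
S = H·P̄·Hᵀ + R = [1056]
K = P̄·Hᵀ·S⁻¹ = [-13/88; -5/176; -205/1056]
x' − x̄ = [-455/88, -175/176, -7175/1056] = K·y
y = (KᵀK)⁻¹·Kᵀ·(x' − x̄) = [35]
z = y + H·x̄ = [35] + [-33] = [2]

z = [2]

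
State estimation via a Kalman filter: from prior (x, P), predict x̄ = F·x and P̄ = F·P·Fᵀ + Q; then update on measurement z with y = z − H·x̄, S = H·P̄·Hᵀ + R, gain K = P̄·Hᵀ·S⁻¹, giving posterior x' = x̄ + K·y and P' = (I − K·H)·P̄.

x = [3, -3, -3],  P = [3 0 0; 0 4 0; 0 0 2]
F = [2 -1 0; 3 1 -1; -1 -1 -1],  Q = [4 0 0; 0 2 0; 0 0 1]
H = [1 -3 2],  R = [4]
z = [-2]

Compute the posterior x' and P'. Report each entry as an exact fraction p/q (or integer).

x̄ = F·x = [9, 9, 3]
P̄ = F·P·Fᵀ + Q = [20 14 -2; 14 35 -11; -2 -11 10]
y = z − H·x̄ = [10]
S = H·P̄·Hᵀ + R = [419]
K = P̄·Hᵀ·S⁻¹ = [-26/419; -113/419; 51/419]
x' = x̄ + K·y = [3511/419, 2641/419, 1767/419]
P' = (I − K·H)·P̄ = [7704/419 2928/419 488/419; 2928/419 1896/419 1154/419; 488/419 1154/419 1589/419]

x' = [3511/419, 2641/419, 1767/419]
P' = [7704/419 2928/419 488/419; 2928/419 1896/419 1154/419; 488/419 1154/419 1589/419]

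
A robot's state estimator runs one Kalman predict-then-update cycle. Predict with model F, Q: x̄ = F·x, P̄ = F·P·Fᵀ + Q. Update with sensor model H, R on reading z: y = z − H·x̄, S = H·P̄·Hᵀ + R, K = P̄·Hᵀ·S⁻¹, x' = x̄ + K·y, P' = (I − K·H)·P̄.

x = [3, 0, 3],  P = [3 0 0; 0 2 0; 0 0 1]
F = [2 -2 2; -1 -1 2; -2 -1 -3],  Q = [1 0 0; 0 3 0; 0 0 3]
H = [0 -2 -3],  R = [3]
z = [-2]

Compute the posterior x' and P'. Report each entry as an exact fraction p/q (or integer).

x̄ = F·x = [12, 3, -15]
P̄ = F·P·Fᵀ + Q = [25 2 -14; 2 12 2; -14 2 26]
y = z − H·x̄ = [-41]
S = H·P̄·Hᵀ + R = [309]
K = P̄·Hᵀ·S⁻¹ = [38/309; -10/103; -82/309]
x' = x̄ + K·y = [2150/309, 719/103, -1273/309]
P' = (I − K·H)·P̄ = [6281/309 586/103 -1210/309; 586/103 936/103 -614/103; -1210/309 -614/103 1310/309]

x' = [2150/309, 719/103, -1273/309]
P' = [6281/309 586/103 -1210/309; 586/103 936/103 -614/103; -1210/309 -614/103 1310/309]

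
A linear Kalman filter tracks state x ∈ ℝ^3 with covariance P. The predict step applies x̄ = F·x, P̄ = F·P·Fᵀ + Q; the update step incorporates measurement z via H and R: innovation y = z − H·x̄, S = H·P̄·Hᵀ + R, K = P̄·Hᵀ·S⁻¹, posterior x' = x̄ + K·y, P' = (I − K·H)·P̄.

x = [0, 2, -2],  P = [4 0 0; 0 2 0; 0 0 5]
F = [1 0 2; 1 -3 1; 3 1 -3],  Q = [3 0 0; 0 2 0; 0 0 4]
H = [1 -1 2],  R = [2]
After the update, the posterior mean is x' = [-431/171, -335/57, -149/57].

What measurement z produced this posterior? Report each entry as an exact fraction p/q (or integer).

x̄ = F·x = [-4, -8, 8]
P̄ = F·P·Fᵀ + Q = [27 14 -18; 14 29 -9; -18 -9 87]
S = H·P̄·Hᵀ + R = [342]
K = P̄·Hᵀ·S⁻¹ = [-23/342; -11/114; 55/114]
x' − x̄ = [253/171, 121/57, -605/57] = K·y
y = (KᵀK)⁻¹·Kᵀ·(x' − x̄) = [-22]
z = y + H·x̄ = [-22] + [20] = [-2]

z = [-2]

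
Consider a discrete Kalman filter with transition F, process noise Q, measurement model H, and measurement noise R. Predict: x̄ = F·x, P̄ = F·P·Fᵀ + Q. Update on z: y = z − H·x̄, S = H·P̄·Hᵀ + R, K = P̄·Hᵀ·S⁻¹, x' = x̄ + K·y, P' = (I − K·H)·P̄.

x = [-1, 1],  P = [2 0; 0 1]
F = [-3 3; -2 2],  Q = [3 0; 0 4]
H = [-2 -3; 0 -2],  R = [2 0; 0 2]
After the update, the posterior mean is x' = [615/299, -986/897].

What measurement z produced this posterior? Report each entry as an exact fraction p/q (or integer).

z = [-1, 3]

x̄ = F·x = [6, 4]
P̄ = F·P·Fᵀ + Q = [30 18; 18 16]
S = H·P̄·Hᵀ + R = [482 168; 168 66]
K = P̄·Hᵀ·S⁻¹ = [-123/299 150/299; -14/299 -328/897]
x' − x̄ = [-1179/299, -4574/897] = K·y
y = (KᵀK)⁻¹·Kᵀ·(x' − x̄) = [23, 11]
z = y + H·x̄ = [23, 11] + [-24, -8] = [-1, 3]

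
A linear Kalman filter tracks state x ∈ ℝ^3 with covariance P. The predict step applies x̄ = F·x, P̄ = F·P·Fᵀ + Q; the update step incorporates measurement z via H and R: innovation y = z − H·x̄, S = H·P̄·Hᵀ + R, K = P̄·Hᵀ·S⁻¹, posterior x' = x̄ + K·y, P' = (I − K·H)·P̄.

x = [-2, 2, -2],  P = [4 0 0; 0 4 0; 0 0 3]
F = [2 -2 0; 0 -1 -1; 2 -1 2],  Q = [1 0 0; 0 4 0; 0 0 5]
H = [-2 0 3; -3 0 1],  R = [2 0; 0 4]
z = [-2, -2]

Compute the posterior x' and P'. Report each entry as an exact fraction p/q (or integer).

x' = [11980/32701, 21448/32701, -15846/32701]
P' = [24774/32701 5396/32701 19542/32701; 5396/32701 196291/32701 1532/32701; 19542/32701 1532/32701 22226/32701]

x̄ = F·x = [-8, 0, -10]
P̄ = F·P·Fᵀ + Q = [33 8 24; 8 11 -2; 24 -2 37]
y = z − H·x̄ = [12, -16]
S = H·P̄·Hᵀ + R = [179 45; 45 194]
K = P̄·Hᵀ·S⁻¹ = [4539/32701 -13695/32701; -3098/32701 -3664/32701; 13797/32701 -9100/32701]
x' = x̄ + K·y = [11980/32701, 21448/32701, -15846/32701]
P' = (I − K·H)·P̄ = [24774/32701 5396/32701 19542/32701; 5396/32701 196291/32701 1532/32701; 19542/32701 1532/32701 22226/32701]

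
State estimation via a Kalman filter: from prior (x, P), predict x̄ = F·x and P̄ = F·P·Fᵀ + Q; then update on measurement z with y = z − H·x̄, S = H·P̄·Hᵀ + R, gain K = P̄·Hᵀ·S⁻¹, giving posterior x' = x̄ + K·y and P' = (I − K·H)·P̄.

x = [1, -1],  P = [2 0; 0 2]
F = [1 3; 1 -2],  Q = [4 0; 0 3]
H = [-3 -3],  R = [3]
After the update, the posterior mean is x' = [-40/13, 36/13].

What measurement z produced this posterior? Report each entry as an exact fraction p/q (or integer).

x̄ = F·x = [-2, 3]
P̄ = F·P·Fᵀ + Q = [24 -10; -10 13]
S = H·P̄·Hᵀ + R = [156]
K = P̄·Hᵀ·S⁻¹ = [-7/26; -3/52]
x' − x̄ = [-14/13, -3/13] = K·y
y = (KᵀK)⁻¹·Kᵀ·(x' − x̄) = [4]
z = y + H·x̄ = [4] + [-3] = [1]

z = [1]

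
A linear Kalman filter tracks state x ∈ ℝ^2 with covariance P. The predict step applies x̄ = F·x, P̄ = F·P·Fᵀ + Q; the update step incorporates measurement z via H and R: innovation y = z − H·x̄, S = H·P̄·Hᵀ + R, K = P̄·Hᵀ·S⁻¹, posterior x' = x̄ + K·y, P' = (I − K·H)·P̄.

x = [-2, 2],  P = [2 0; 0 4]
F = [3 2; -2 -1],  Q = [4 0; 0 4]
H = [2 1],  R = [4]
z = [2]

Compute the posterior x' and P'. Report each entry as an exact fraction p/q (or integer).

x' = [10/23, 22/23]
P' = [90/23 -124/23; -124/23 224/23]

x̄ = F·x = [-2, 2]
P̄ = F·P·Fᵀ + Q = [38 -20; -20 16]
y = z − H·x̄ = [4]
S = H·P̄·Hᵀ + R = [92]
K = P̄·Hᵀ·S⁻¹ = [14/23; -6/23]
x' = x̄ + K·y = [10/23, 22/23]
P' = (I − K·H)·P̄ = [90/23 -124/23; -124/23 224/23]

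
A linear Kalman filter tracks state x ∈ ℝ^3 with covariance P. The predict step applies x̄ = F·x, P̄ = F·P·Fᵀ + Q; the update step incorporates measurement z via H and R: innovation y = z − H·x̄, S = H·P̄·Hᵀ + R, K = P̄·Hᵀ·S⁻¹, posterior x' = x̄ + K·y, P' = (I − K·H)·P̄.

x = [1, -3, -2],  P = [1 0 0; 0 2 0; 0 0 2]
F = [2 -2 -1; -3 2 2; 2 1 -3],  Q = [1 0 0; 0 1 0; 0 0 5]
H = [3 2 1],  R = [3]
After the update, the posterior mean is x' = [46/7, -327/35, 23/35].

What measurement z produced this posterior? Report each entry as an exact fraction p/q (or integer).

z = [1]

x̄ = F·x = [10, -13, 5]
P̄ = F·P·Fᵀ + Q = [15 -18 6; -18 26 -14; 6 -14 29]
S = H·P̄·Hᵀ + R = [35]
K = P̄·Hᵀ·S⁻¹ = [3/7; -16/35; 19/35]
x' − x̄ = [-24/7, 128/35, -152/35] = K·y
y = (KᵀK)⁻¹·Kᵀ·(x' − x̄) = [-8]
z = y + H·x̄ = [-8] + [9] = [1]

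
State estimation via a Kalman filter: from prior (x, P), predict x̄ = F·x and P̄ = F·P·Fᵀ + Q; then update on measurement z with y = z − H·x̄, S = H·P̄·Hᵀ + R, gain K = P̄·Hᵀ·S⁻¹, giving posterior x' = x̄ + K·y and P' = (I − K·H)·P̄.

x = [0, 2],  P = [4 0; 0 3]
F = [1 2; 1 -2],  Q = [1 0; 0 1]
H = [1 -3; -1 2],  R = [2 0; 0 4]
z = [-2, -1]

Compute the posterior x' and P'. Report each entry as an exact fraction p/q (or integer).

x' = [181/103, 107/103]
P' = [772/103 272/103; 272/103 1486/1339]

x̄ = F·x = [4, -4]
P̄ = F·P·Fᵀ + Q = [17 -8; -8 17]
y = z − H·x̄ = [-18, 11]
S = H·P̄·Hᵀ + R = [220 -159; -159 121]
K = P̄·Hᵀ·S⁻¹ = [-22/103 -57/103; -461/1339 -141/1339]
x' = x̄ + K·y = [181/103, 107/103]
P' = (I − K·H)·P̄ = [772/103 272/103; 272/103 1486/1339]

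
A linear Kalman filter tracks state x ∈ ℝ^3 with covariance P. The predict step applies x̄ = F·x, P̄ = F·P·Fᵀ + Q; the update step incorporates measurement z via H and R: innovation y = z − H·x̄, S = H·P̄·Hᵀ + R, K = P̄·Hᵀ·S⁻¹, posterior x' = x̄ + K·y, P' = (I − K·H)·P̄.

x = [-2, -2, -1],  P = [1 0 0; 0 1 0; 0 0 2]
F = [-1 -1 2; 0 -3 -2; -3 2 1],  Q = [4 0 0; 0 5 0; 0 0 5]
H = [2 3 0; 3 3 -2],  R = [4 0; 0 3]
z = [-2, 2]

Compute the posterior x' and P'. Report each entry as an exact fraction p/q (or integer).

x̄ = F·x = [2, 8, 1]
P̄ = F·P·Fᵀ + Q = [14 -5 5; -5 22 -10; 5 -10 20]
y = z − H·x̄ = [-30, -26]
S = H·P̄·Hᵀ + R = [198 247; 247 377]
K = P̄·Hᵀ·S⁻¹ = [54/1049 155/13637; 275/1049 226/13637; 465/1049 -5950/13637]
x' = x̄ + K·y = [168/1049, -310/1049, -1001/1049]
P' = (I − K·H)·P̄ = [179157/13637 -118502/13637 90750/13637; -118502/13637 83768/13637 -52440/13637; 90750/13637 -52440/13637 66390/13637]

x' = [168/1049, -310/1049, -1001/1049]
P' = [179157/13637 -118502/13637 90750/13637; -118502/13637 83768/13637 -52440/13637; 90750/13637 -52440/13637 66390/13637]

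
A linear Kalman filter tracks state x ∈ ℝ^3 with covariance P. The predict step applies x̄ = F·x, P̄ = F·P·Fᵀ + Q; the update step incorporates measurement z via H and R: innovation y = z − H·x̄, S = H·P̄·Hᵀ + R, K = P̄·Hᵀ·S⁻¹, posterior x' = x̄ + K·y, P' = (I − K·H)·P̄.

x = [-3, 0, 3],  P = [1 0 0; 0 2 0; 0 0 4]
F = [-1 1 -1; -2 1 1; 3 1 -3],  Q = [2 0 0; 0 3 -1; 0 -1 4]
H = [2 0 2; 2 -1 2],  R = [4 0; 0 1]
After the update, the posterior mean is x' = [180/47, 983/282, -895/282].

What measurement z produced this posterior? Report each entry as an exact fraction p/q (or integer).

z = [1, -2]

x̄ = F·x = [0, 9, -18]
P̄ = F·P·Fᵀ + Q = [9 0 11; 0 13 -17; 11 -17 51]
S = H·P̄·Hᵀ + R = [332 362; 362 410]
K = P̄·Hᵀ·S⁻¹ = [160/423 -100/423; 1537/2538 -824/1269; -101/2538 481/1269]
x' − x̄ = [180/47, -1555/282, 4181/282] = K·y
y = (KᵀK)⁻¹·Kᵀ·(x' − x̄) = [37, 43]
z = y + H·x̄ = [37, 43] + [-36, -45] = [1, -2]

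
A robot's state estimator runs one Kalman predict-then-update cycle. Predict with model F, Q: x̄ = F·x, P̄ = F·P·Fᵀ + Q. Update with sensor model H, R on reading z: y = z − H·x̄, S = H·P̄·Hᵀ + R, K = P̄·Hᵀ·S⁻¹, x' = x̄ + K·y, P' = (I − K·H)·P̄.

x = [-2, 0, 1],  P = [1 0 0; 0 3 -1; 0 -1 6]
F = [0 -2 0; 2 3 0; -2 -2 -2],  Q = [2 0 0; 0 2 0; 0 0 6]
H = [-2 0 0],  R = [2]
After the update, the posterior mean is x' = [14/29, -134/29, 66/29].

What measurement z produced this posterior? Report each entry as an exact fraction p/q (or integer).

z = [-1]

x̄ = F·x = [0, -4, 2]
P̄ = F·P·Fᵀ + Q = [14 -18 8; -18 33 -16; 8 -16 38]
S = H·P̄·Hᵀ + R = [58]
K = P̄·Hᵀ·S⁻¹ = [-14/29; 18/29; -8/29]
x' − x̄ = [14/29, -18/29, 8/29] = K·y
y = (KᵀK)⁻¹·Kᵀ·(x' − x̄) = [-1]
z = y + H·x̄ = [-1] + [0] = [-1]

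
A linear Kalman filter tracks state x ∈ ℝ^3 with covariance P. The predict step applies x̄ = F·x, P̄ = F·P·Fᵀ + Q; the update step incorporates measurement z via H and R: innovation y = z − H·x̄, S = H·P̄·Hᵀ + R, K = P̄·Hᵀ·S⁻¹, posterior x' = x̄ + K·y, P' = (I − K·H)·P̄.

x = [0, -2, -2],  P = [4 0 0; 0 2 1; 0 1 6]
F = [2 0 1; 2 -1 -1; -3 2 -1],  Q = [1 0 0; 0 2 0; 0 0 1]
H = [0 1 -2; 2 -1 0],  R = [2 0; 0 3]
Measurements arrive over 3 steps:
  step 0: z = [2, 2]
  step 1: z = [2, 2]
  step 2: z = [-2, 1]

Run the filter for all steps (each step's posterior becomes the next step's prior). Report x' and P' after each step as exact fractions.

step 0: x̄ = F·x = [-2, 4, -2]
step 0: P̄ = F·P·Fᵀ + Q = [23 9 -28; 9 28 -23; -28 -23 47]
step 0: y = z − H·x̄ = [-6, 10]
step 0: S = H·P̄·Hᵀ + R = [310 56; 56 87]
step 0: K = P̄·Hᵀ·S⁻¹ = [3583/23834 3915/11917; 3499/11917 -3622/11917; -8331/23834 -1839/11917]
step 0: x' = x̄ + K·y = [4567/11917, -9546/11917, -17231/11917]
step 0: P' = (I − K·H)·P̄ = [25577/23834 13832/11917 10249/23834; 13832/11917 38530/11917 15766/11917; 10249/23834 15766/11917 24097/23834]
step 1: x̄ = F·x = [-8097/11917, 35911/11917, -15562/11917]
step 1: P̄ = F·P·Fᵀ + Q = [191235/23834 -8649/23834 -27542/11917; -8649/23834 162545/23834 -55560/11917; -27542/11917 -55560/11917 94881/11917]
step 1: y = z − H·x̄ = [-43201/11917, 4467/701]
step 1: S = H·P̄·Hᵀ + R = [1413741/23834 -10691/1402; -10691/1402 60799/1402]
step 1: K = P̄·Hᵀ·S⁻¹ = [7384955/59922241 23973808/59922241; 15315151/59922241 -7733402/59922241; -21269962/59922241 -3684954/59922241]
step 1: x' = x̄ + K·y = [85283140/59922241, 75771666/59922241, -24625158/59922241]
step 1: P' = (I − K·H)·P̄ = [55924507/59922241 39927590/59922241 12578840/59922241; 39927590/59922241 103055386/59922241 36212542/59922241; 12578840/59922241 36212542/59922241 39376233/59922241]
step 2: x̄ = F·x = [145941122/59922241, 119419772/59922241, -79680930/59922241]
step 2: P̄ = F·P·Fᵀ + Q = [373311862/59922241 68254073/59922241 -205682031/59922241; 68254073/59922241 348373493/59922241 -246422153/59922241; -205682031/59922241 -246422153/59922241 466332373/59922241]
step 2: y = z − H·x̄ = [-398626114/59922241, -112540231/59922241]
step 2: S = H·P̄·Hᵀ + R = [3319236079/59922241 118018471/59922241; 118018471/59922241 1748371372/59922241]
step 2: K = P̄·Hᵀ·S⁻¹ = [1808273177/13802003781 5233127812/13802003781; 24961769065/96614026467 -13392528862/96614026467; -1622750349/4600667927 -324489662/4600667927]
step 2: x' = x̄ + K·y = [3919065684/4600667927, 17213476732/32204675489, 5286906878/4600667927]
step 2: P' = (I − K·H)·P̄ = [12268834115/13802003781 8838284794/13802003781 870289740/4600667927; 8838284794/13802003781 163913573702/96614026467 2714048466/4600667927; 870289740/4600667927 2714048466/4600667927 2979774582/4600667927]

step 0: x' = [4567/11917, -9546/11917, -17231/11917], P' = [25577/23834 13832/11917 10249/23834; 13832/11917 38530/11917 15766/11917; 10249/23834 15766/11917 24097/23834]
step 1: x' = [85283140/59922241, 75771666/59922241, -24625158/59922241], P' = [55924507/59922241 39927590/59922241 12578840/59922241; 39927590/59922241 103055386/59922241 36212542/59922241; 12578840/59922241 36212542/59922241 39376233/59922241]
step 2: x' = [3919065684/4600667927, 17213476732/32204675489, 5286906878/4600667927], P' = [12268834115/13802003781 8838284794/13802003781 870289740/4600667927; 8838284794/13802003781 163913573702/96614026467 2714048466/4600667927; 870289740/4600667927 2714048466/4600667927 2979774582/4600667927]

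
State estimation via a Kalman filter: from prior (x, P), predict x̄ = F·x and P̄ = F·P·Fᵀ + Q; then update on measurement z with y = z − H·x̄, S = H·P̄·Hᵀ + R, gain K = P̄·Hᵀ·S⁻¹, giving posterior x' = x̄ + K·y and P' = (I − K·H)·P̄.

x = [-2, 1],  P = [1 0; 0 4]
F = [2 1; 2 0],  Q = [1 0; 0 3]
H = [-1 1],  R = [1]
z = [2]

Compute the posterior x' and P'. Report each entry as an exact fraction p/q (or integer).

x̄ = F·x = [-3, -4]
P̄ = F·P·Fᵀ + Q = [9 4; 4 7]
y = z − H·x̄ = [3]
S = H·P̄·Hᵀ + R = [9]
K = P̄·Hᵀ·S⁻¹ = [-5/9; 1/3]
x' = x̄ + K·y = [-14/3, -3]
P' = (I − K·H)·P̄ = [56/9 17/3; 17/3 6]

x' = [-14/3, -3]
P' = [56/9 17/3; 17/3 6]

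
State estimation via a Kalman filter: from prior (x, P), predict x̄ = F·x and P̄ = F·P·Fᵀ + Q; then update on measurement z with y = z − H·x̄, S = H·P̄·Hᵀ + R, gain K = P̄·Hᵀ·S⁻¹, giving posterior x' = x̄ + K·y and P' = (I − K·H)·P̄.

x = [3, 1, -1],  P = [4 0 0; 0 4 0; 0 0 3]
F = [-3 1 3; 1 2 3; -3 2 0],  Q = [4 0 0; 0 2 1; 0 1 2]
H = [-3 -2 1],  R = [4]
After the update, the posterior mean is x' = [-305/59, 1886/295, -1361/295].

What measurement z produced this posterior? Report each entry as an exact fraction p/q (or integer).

z = [-2]

x̄ = F·x = [-11, 2, -7]
P̄ = F·P·Fᵀ + Q = [71 23 44; 23 49 5; 44 5 54]
S = H·P̄·Hᵀ + R = [885]
K = P̄·Hᵀ·S⁻¹ = [-43/177; -54/295; -88/885]
x' − x̄ = [344/59, 1296/295, 704/295] = K·y
y = (KᵀK)⁻¹·Kᵀ·(x' − x̄) = [-24]
z = y + H·x̄ = [-24] + [22] = [-2]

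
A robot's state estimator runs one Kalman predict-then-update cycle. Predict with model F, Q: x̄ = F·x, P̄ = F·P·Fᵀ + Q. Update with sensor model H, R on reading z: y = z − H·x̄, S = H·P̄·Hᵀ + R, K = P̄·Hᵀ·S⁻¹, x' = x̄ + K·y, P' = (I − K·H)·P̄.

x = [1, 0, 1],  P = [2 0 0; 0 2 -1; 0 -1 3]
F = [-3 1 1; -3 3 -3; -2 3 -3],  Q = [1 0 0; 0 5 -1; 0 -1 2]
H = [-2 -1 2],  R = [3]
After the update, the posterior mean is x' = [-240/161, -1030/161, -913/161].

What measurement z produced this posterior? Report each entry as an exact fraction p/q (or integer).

x̄ = F·x = [-2, -6, -5]
P̄ = F·P·Fᵀ + Q = [22 15 9; 15 86 74; 9 74 73]
S = H·P̄·Hᵀ + R = [161]
K = P̄·Hᵀ·S⁻¹ = [-41/161; 32/161; 54/161]
x' − x̄ = [82/161, -64/161, -108/161] = K·y
y = (KᵀK)⁻¹·Kᵀ·(x' − x̄) = [-2]
z = y + H·x̄ = [-2] + [0] = [-2]

z = [-2]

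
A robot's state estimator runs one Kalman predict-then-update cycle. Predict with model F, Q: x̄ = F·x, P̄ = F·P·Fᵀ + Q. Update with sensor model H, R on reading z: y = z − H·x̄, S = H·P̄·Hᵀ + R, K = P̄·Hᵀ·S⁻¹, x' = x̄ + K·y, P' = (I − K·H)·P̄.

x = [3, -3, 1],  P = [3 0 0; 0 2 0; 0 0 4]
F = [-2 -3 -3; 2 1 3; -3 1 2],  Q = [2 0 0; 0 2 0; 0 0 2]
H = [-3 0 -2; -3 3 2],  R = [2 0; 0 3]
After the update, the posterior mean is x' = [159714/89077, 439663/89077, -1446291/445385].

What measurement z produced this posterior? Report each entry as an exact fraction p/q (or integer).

x̄ = F·x = [0, 6, -10]
P̄ = F·P·Fᵀ + Q = [68 -54 -12; -54 52 8; -12 8 47]
S = H·P̄·Hᵀ + R = [658 862; 862 2483]
K = P̄·Hᵀ·S⁻¹ = [-11076/89077 -10146/89077; 7461/89077 9392/89077; -138381/445385 75664/445385]
x' − x̄ = [159714/89077, -94799/89077, 3007559/445385] = K·y
y = (KᵀK)⁻¹·Kᵀ·(x' − x̄) = [-19, 5]
z = y + H·x̄ = [-19, 5] + [20, -2] = [1, 3]

z = [1, 3]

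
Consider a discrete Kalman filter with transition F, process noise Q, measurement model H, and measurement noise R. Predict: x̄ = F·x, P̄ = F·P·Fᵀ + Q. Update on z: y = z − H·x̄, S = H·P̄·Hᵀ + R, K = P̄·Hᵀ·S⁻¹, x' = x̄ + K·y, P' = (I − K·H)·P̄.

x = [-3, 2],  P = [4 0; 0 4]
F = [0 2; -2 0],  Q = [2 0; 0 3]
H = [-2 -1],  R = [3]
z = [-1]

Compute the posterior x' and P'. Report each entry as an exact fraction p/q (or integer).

x̄ = F·x = [4, 6]
P̄ = F·P·Fᵀ + Q = [18 0; 0 19]
y = z − H·x̄ = [13]
S = H·P̄·Hᵀ + R = [94]
K = P̄·Hᵀ·S⁻¹ = [-18/47; -19/94]
x' = x̄ + K·y = [-46/47, 317/94]
P' = (I − K·H)·P̄ = [198/47 -342/47; -342/47 1425/94]

x' = [-46/47, 317/94]
P' = [198/47 -342/47; -342/47 1425/94]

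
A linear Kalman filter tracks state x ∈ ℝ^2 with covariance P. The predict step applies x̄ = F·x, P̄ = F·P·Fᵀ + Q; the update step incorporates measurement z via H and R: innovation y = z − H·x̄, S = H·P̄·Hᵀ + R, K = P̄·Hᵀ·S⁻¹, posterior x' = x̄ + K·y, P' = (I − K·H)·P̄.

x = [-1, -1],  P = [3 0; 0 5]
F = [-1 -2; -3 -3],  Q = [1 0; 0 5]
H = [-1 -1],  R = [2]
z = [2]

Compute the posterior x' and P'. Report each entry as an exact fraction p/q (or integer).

x' = [-150/181, -190/181]
P' = [375/181 -249/181; -249/181 481/181]

x̄ = F·x = [3, 6]
P̄ = F·P·Fᵀ + Q = [24 39; 39 77]
y = z − H·x̄ = [11]
S = H·P̄·Hᵀ + R = [181]
K = P̄·Hᵀ·S⁻¹ = [-63/181; -116/181]
x' = x̄ + K·y = [-150/181, -190/181]
P' = (I − K·H)·P̄ = [375/181 -249/181; -249/181 481/181]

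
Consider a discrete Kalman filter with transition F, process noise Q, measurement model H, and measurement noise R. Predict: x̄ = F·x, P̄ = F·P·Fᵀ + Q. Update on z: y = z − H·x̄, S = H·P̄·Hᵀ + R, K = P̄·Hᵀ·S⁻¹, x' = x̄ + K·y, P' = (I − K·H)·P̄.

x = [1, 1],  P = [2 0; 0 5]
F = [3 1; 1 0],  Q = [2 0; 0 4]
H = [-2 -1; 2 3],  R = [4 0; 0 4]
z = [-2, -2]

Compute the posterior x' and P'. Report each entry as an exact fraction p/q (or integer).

x' = [269/204, -89/68]
P' = [155/102 -37/34; -37/34 39/34]

x̄ = F·x = [4, 1]
P̄ = F·P·Fᵀ + Q = [25 6; 6 6]
y = z − H·x̄ = [7, -13]
S = H·P̄·Hᵀ + R = [134 -166; -166 230]
K = P̄·Hᵀ·S⁻¹ = [-199/408 -23/408; 35/136 43/136]
x' = x̄ + K·y = [269/204, -89/68]
P' = (I − K·H)·P̄ = [155/102 -37/34; -37/34 39/34]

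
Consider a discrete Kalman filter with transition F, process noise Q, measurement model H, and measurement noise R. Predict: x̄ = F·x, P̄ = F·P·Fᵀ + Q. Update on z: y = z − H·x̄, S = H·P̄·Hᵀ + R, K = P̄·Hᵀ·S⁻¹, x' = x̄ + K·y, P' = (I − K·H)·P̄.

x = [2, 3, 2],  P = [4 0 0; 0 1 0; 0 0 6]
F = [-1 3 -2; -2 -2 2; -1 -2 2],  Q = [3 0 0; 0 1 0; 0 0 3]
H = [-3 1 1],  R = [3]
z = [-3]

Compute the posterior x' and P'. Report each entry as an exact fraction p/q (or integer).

x̄ = F·x = [3, -6, -4]
P̄ = F·P·Fᵀ + Q = [40 -22 -26; -22 45 36; -26 36 35]
y = z − H·x̄ = [16]
S = H·P̄·Hᵀ + R = [803]
K = P̄·Hᵀ·S⁻¹ = [-168/803; 147/803; 149/803]
x' = x̄ + K·y = [-279/803, -2466/803, -828/803]
P' = (I − K·H)·P̄ = [3896/803 7030/803 4154/803; 7030/803 14526/803 7005/803; 4154/803 7005/803 5904/803]

x' = [-279/803, -2466/803, -828/803]
P' = [3896/803 7030/803 4154/803; 7030/803 14526/803 7005/803; 4154/803 7005/803 5904/803]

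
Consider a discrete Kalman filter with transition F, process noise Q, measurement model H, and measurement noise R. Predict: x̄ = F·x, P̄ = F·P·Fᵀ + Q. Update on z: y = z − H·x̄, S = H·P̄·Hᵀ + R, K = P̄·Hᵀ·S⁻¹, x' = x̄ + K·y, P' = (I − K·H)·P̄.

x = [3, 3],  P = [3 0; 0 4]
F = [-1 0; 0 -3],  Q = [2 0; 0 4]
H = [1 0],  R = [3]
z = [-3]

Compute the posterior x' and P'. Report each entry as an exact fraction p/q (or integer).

x̄ = F·x = [-3, -9]
P̄ = F·P·Fᵀ + Q = [5 0; 0 40]
y = z − H·x̄ = [0]
S = H·P̄·Hᵀ + R = [8]
K = P̄·Hᵀ·S⁻¹ = [5/8; 0]
x' = x̄ + K·y = [-3, -9]
P' = (I − K·H)·P̄ = [15/8 0; 0 40]

x' = [-3, -9]
P' = [15/8 0; 0 40]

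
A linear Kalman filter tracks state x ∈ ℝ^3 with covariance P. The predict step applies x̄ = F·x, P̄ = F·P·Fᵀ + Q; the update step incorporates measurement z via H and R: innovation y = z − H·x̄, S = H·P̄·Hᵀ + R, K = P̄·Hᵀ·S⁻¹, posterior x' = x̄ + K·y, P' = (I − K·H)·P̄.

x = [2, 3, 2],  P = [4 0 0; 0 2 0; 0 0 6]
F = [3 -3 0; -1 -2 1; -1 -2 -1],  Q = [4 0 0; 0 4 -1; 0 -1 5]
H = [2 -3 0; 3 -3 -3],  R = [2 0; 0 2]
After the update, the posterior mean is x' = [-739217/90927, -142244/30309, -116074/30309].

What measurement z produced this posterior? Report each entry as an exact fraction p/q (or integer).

x̄ = F·x = [-3, -6, -10]
P̄ = F·P·Fᵀ + Q = [58 0 0; 0 22 5; 0 5 23]
S = H·P̄·Hᵀ + R = [432 591; 591 1019]
K = P̄·Hᵀ·S⁻¹ = [15370/90927 2204/30309; -6461/30309 446/10103; 11453/30309 -3047/10103]
x' − x̄ = [-466436/90927, 39610/30309, 187016/30309] = K·y
y = (KᵀK)⁻¹·Kᵀ·(x' − x̄) = [-14, -38]
z = y + H·x̄ = [-14, -38] + [12, 39] = [-2, 1]

z = [-2, 1]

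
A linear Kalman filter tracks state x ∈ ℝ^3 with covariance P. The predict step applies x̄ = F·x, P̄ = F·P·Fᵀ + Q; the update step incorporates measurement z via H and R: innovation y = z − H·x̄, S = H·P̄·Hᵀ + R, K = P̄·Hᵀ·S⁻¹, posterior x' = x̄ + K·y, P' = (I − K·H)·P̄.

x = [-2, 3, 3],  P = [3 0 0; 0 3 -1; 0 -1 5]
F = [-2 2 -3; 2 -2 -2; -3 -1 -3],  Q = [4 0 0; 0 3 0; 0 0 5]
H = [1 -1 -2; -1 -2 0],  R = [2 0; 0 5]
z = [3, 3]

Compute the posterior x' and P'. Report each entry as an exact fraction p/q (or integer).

x' = [37089/3763, -74332/11289, 74986/11289]
P' = [190017/3763 -273283/11289 420454/11289; -273283/11289 433307/33867 -624386/33867; 420454/11289 -624386/33867 956630/33867]

x̄ = F·x = [1, -16, -6]
P̄ = F·P·Fᵀ + Q = [85 4 60; 4 39 10; 60 10 74]
y = z − H·x̄ = [-26, -28]
S = H·P̄·Hᵀ + R = [214 149; 149 262]
K = P̄·Hᵀ·S⁻¹ = [1213/11289 -4697/11289; -2192/33867 -9353/33867; -13756/33867 -2518/33867]
x' = x̄ + K·y = [37089/3763, -74332/11289, 74986/11289]
P' = (I − K·H)·P̄ = [190017/3763 -273283/11289 420454/11289; -273283/11289 433307/33867 -624386/33867; 420454/11289 -624386/33867 956630/33867]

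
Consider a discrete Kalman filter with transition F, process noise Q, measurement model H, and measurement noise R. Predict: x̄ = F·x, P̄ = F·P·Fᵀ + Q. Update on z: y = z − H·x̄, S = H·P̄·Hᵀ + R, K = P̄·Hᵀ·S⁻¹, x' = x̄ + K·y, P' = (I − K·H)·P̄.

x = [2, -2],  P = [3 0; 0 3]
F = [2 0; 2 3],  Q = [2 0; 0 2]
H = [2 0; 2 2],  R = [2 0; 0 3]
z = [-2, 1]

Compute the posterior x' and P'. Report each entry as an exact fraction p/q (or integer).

x̄ = F·x = [4, -2]
P̄ = F·P·Fᵀ + Q = [14 12; 12 41]
y = z − H·x̄ = [-10, -3]
S = H·P̄·Hᵀ + R = [58 104; 104 319]
K = P̄·Hᵀ·S⁻¹ = [1762/3843 52/3843; -1684/3843 1826/3843]
x' = x̄ + K·y = [-2404/3843, 3676/3843]
P' = (I − K·H)·P̄ = [1762/3843 -1684/3843; -1684/3843 4423/3843]

x' = [-2404/3843, 3676/3843]
P' = [1762/3843 -1684/3843; -1684/3843 4423/3843]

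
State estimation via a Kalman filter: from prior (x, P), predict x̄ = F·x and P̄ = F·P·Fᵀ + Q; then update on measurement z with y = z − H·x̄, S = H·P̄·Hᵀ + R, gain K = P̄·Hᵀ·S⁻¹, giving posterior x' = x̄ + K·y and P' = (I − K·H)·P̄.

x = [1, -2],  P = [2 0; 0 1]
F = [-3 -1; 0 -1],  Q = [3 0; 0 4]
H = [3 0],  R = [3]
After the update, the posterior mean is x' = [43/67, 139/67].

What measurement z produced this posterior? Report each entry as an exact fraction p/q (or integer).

x̄ = F·x = [-1, 2]
P̄ = F·P·Fᵀ + Q = [22 1; 1 5]
S = H·P̄·Hᵀ + R = [201]
K = P̄·Hᵀ·S⁻¹ = [22/67; 1/67]
x' − x̄ = [110/67, 5/67] = K·y
y = (KᵀK)⁻¹·Kᵀ·(x' − x̄) = [5]
z = y + H·x̄ = [5] + [-3] = [2]

z = [2]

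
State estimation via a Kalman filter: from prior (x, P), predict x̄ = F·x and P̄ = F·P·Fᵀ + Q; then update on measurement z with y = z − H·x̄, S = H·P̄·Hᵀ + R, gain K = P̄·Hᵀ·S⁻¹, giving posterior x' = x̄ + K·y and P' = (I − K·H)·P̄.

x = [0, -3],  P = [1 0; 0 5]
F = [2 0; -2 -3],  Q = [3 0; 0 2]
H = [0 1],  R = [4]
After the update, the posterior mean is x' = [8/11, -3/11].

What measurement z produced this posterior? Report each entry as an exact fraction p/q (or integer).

x̄ = F·x = [0, 9]
P̄ = F·P·Fᵀ + Q = [7 -4; -4 51]
S = H·P̄·Hᵀ + R = [55]
K = P̄·Hᵀ·S⁻¹ = [-4/55; 51/55]
x' − x̄ = [8/11, -102/11] = K·y
y = (KᵀK)⁻¹·Kᵀ·(x' − x̄) = [-10]
z = y + H·x̄ = [-10] + [9] = [-1]

z = [-1]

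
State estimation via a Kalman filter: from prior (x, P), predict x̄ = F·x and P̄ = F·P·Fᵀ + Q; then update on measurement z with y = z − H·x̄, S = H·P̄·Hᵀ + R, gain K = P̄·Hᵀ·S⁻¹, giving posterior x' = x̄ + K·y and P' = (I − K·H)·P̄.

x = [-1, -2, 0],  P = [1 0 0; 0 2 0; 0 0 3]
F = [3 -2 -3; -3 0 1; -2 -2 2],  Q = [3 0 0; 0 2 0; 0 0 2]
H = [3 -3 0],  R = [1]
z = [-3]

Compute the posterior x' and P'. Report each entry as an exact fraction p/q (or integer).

x' = [1459/874, 1167/437, 2496/437]
P' = [3053/874 1494/437 1198/437; 1494/437 1510/437 1212/437; 1198/437 1212/437 7834/437]

x̄ = F·x = [1, 3, 6]
P̄ = F·P·Fᵀ + Q = [47 -18 -16; -18 14 12; -16 12 26]
y = z − H·x̄ = [3]
S = H·P̄·Hᵀ + R = [874]
K = P̄·Hᵀ·S⁻¹ = [195/874; -48/437; -42/437]
x' = x̄ + K·y = [1459/874, 1167/437, 2496/437]
P' = (I − K·H)·P̄ = [3053/874 1494/437 1198/437; 1494/437 1510/437 1212/437; 1198/437 1212/437 7834/437]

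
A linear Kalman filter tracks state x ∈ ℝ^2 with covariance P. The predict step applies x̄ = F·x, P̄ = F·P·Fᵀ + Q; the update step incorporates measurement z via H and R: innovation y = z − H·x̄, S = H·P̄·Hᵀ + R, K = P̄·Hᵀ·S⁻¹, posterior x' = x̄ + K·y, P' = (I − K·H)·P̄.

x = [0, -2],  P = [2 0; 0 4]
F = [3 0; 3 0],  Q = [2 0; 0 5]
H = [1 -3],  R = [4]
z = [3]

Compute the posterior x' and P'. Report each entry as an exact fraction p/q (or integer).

x̄ = F·x = [0, 0]
P̄ = F·P·Fᵀ + Q = [20 18; 18 23]
y = z − H·x̄ = [3]
S = H·P̄·Hᵀ + R = [123]
K = P̄·Hᵀ·S⁻¹ = [-34/123; -17/41]
x' = x̄ + K·y = [-34/41, -51/41]
P' = (I − K·H)·P̄ = [1304/123 160/41; 160/41 76/41]

x' = [-34/41, -51/41]
P' = [1304/123 160/41; 160/41 76/41]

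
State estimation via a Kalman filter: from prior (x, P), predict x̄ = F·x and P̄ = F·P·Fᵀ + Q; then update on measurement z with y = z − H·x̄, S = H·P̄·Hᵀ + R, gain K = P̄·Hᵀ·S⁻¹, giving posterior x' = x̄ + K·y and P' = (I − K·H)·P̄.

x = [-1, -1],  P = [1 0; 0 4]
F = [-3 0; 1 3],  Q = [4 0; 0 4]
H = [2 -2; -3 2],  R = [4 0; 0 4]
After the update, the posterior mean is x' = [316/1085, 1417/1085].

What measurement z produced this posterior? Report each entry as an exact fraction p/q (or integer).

x̄ = F·x = [3, -4]
P̄ = F·P·Fᵀ + Q = [13 -3; -3 41]
S = H·P̄·Hᵀ + R = [244 -272; -272 321]
K = P̄·Hᵀ·S⁻¹ = [-492/1085 -569/1085; -874/1085 -433/1085]
x' − x̄ = [-2939/1085, 5757/1085] = K·y
y = (KᵀK)⁻¹·Kᵀ·(x' − x̄) = [-16, 19]
z = y + H·x̄ = [-16, 19] + [14, -17] = [-2, 2]

z = [-2, 2]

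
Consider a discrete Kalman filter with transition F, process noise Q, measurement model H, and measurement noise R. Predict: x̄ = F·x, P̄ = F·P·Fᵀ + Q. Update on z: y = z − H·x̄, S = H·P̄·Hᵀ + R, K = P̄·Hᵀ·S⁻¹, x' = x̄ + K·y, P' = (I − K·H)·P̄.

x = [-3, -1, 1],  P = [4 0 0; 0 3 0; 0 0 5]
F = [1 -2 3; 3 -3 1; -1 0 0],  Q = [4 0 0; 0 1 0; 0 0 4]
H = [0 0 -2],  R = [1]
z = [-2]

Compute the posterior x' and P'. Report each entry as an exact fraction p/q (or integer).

x' = [98/33, -23/11, 35/33]
P' = [2081/33 431/11 -4/33; 431/11 567/11 -4/11; -4/33 -4/11 8/33]

x̄ = F·x = [2, -5, 3]
P̄ = F·P·Fᵀ + Q = [65 45 -4; 45 69 -12; -4 -12 8]
y = z − H·x̄ = [4]
S = H·P̄·Hᵀ + R = [33]
K = P̄·Hᵀ·S⁻¹ = [8/33; 8/11; -16/33]
x' = x̄ + K·y = [98/33, -23/11, 35/33]
P' = (I − K·H)·P̄ = [2081/33 431/11 -4/33; 431/11 567/11 -4/11; -4/33 -4/11 8/33]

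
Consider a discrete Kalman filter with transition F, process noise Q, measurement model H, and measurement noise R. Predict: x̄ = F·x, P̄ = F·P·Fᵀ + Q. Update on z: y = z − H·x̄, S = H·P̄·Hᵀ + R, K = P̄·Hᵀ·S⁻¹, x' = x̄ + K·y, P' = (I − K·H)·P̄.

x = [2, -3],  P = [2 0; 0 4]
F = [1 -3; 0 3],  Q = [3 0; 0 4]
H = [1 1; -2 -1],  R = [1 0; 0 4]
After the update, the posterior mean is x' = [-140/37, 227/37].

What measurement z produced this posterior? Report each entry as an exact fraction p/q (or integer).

x̄ = F·x = [11, -9]
P̄ = F·P·Fᵀ + Q = [41 -36; -36 40]
S = H·P̄·Hᵀ + R = [10 -14; -14 64]
K = P̄·Hᵀ·S⁻¹ = [-27/37 -65/74; 176/111 94/111]
x' − x̄ = [-547/37, 560/37] = K·y
y = (KᵀK)⁻¹·Kᵀ·(x' − x̄) = [1, 16]
z = y + H·x̄ = [1, 16] + [2, -13] = [3, 3]

z = [3, 3]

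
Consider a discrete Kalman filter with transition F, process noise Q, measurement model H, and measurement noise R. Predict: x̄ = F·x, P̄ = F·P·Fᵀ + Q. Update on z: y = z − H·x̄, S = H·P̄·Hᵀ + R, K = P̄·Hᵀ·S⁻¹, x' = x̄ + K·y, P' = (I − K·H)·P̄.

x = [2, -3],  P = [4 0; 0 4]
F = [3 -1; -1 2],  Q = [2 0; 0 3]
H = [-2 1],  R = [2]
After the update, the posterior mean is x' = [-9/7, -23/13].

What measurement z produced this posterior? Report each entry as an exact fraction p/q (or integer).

z = [1]

x̄ = F·x = [9, -8]
P̄ = F·P·Fᵀ + Q = [42 -20; -20 23]
S = H·P̄·Hᵀ + R = [273]
K = P̄·Hᵀ·S⁻¹ = [-8/21; 3/13]
x' − x̄ = [-72/7, 81/13] = K·y
y = (KᵀK)⁻¹·Kᵀ·(x' − x̄) = [27]
z = y + H·x̄ = [27] + [-26] = [1]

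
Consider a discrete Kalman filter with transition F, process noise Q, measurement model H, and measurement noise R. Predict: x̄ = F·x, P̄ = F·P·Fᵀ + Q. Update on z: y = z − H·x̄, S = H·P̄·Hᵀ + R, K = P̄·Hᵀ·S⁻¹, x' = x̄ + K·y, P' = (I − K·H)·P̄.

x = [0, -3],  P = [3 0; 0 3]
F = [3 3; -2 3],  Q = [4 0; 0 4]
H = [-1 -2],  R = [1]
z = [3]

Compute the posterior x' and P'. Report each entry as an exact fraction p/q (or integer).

x̄ = F·x = [-9, -9]
P̄ = F·P·Fᵀ + Q = [58 9; 9 43]
y = z − H·x̄ = [-24]
S = H·P̄·Hᵀ + R = [267]
K = P̄·Hᵀ·S⁻¹ = [-76/267; -95/267]
x' = x̄ + K·y = [-193/89, -41/89]
P' = (I − K·H)·P̄ = [9710/267 -4817/267; -4817/267 2456/267]

x' = [-193/89, -41/89]
P' = [9710/267 -4817/267; -4817/267 2456/267]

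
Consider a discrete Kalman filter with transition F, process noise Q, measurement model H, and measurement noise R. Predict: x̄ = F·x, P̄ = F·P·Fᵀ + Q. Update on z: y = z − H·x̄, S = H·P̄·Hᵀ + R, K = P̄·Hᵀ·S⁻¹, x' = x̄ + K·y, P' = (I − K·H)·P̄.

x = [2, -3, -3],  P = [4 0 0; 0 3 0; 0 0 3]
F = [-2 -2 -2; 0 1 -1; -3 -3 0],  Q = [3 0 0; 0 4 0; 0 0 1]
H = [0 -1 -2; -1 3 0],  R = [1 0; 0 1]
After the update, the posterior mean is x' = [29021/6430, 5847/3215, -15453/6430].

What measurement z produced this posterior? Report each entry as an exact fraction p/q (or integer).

z = [3, 1]

x̄ = F·x = [8, 0, 3]
P̄ = F·P·Fᵀ + Q = [43 0 42; 0 10 -9; 42 -9 64]
S = H·P̄·Hᵀ + R = [231 108; 108 134]
K = P̄·Hᵀ·S⁻¹ = [-1102/3215 -287/6430; -1084/9645 1011/3215; -4247/9645 -1029/6430]
x' − x̄ = [-22419/6430, 5847/3215, -34743/6430] = K·y
y = (KᵀK)⁻¹·Kᵀ·(x' − x̄) = [9, 9]
z = y + H·x̄ = [9, 9] + [-6, -8] = [3, 1]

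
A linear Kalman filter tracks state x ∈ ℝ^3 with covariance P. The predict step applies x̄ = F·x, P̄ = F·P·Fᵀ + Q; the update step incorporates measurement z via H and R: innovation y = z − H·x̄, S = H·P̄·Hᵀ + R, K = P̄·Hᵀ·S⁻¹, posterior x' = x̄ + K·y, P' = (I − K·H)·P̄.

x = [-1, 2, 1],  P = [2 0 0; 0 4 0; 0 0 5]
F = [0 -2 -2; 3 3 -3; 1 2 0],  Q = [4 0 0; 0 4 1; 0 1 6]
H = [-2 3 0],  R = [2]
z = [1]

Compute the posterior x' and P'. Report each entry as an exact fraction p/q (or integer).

x' = [-5420/1017, -363/113, 1676/1017]
P' = [36836/1017 2724/113 -8522/1017; 2724/113 1838/113 -622/113; -8522/1017 -622/113 8783/1017]

x̄ = F·x = [-6, 0, 3]
P̄ = F·P·Fᵀ + Q = [40 6 -16; 6 103 31; -16 31 24]
y = z − H·x̄ = [-11]
S = H·P̄·Hᵀ + R = [1017]
K = P̄·Hᵀ·S⁻¹ = [-62/1017; 33/113; 125/1017]
x' = x̄ + K·y = [-5420/1017, -363/113, 1676/1017]
P' = (I − K·H)·P̄ = [36836/1017 2724/113 -8522/1017; 2724/113 1838/113 -622/113; -8522/1017 -622/113 8783/1017]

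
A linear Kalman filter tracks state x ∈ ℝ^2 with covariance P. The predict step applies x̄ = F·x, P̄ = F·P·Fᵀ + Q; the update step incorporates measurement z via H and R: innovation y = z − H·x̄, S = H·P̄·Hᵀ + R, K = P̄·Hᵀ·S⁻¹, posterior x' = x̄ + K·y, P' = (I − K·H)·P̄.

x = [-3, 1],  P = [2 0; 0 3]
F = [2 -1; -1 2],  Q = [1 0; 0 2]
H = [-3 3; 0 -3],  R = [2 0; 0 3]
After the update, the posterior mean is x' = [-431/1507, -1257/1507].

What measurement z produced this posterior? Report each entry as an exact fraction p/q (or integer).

x̄ = F·x = [-7, 5]
P̄ = F·P·Fᵀ + Q = [12 -10; -10 16]
S = H·P̄·Hᵀ + R = [434 -234; -234 147]
K = P̄·Hᵀ·S⁻¹ = [-447/1507 -404/1507; 39/1507 -430/1507]
x' − x̄ = [10118/1507, -8792/1507] = K·y
y = (KᵀK)⁻¹·Kᵀ·(x' − x̄) = [-38, 17]
z = y + H·x̄ = [-38, 17] + [36, -15] = [-2, 2]

z = [-2, 2]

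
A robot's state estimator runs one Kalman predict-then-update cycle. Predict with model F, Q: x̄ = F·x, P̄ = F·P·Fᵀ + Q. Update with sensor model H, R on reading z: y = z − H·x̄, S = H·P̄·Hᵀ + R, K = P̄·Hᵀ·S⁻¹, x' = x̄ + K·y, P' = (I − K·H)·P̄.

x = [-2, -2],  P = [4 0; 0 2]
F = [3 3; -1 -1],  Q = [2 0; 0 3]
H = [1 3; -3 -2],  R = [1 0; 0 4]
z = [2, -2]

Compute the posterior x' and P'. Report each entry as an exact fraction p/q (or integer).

x' = [73/579, 121/193]
P' = [464/579 -69/193; -69/193 99/386]

x̄ = F·x = [-12, 4]
P̄ = F·P·Fᵀ + Q = [56 -18; -18 9]
y = z − H·x̄ = [2, -30]
S = H·P̄·Hᵀ + R = [30 -24; -24 328]
K = P̄·Hᵀ·S⁻¹ = [-157/579 -163/386; 159/386 27/193]
x' = x̄ + K·y = [73/579, 121/193]
P' = (I − K·H)·P̄ = [464/579 -69/193; -69/193 99/386]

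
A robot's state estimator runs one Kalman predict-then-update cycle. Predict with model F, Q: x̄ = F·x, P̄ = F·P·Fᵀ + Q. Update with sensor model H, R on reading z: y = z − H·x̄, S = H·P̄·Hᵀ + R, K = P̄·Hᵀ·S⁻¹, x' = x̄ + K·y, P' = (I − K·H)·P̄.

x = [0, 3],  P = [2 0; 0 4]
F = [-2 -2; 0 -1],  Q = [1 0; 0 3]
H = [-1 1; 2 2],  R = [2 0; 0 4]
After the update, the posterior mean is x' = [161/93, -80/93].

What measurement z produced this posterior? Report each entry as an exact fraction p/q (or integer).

z = [-3, 2]

x̄ = F·x = [-6, -3]
P̄ = F·P·Fᵀ + Q = [25 8; 8 7]
S = H·P̄·Hᵀ + R = [18 -36; -36 196]
K = P̄·Hᵀ·S⁻¹ = [-239/558 8/31; 221/558 7/31]
x' − x̄ = [719/93, 199/93] = K·y
y = (KᵀK)⁻¹·Kᵀ·(x' − x̄) = [-6, 20]
z = y + H·x̄ = [-6, 20] + [3, -18] = [-3, 2]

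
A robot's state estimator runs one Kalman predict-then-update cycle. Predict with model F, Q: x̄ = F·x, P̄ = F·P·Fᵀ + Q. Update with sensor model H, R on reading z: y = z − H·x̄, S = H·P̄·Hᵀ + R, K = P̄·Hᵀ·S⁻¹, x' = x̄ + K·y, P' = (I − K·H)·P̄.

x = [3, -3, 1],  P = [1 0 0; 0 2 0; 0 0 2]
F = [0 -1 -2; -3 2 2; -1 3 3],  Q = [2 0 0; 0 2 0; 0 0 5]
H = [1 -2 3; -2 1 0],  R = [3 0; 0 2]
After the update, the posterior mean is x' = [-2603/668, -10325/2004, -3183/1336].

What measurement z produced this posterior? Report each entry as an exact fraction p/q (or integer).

x̄ = F·x = [1, -13, -9]
P̄ = F·P·Fᵀ + Q = [12 -12 -18; -12 27 27; -18 27 42]
S = H·P̄·Hᵀ + R = [117 51; 51 125]
K = P̄·Hᵀ·S⁻¹ = [-23/668 -183/668; -121/2004 289/668; 393/1336 513/1336]
x' − x̄ = [-3271/668, 15727/2004, 8841/1336] = K·y
y = (KᵀK)⁻¹·Kᵀ·(x' − x̄) = [-1, 18]
z = y + H·x̄ = [-1, 18] + [0, -15] = [-1, 3]

z = [-1, 3]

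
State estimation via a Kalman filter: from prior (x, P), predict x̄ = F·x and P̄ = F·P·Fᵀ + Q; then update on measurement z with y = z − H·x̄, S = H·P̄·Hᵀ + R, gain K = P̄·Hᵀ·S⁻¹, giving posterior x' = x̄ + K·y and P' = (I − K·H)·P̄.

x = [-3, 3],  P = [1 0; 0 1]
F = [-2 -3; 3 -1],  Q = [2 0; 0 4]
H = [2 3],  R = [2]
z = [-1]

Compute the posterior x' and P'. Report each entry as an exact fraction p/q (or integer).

x̄ = F·x = [-3, -12]
P̄ = F·P·Fᵀ + Q = [15 -3; -3 14]
y = z − H·x̄ = [41]
S = H·P̄·Hᵀ + R = [152]
K = P̄·Hᵀ·S⁻¹ = [21/152; 9/38]
x' = x̄ + K·y = [405/152, -87/38]
P' = (I − K·H)·P̄ = [1839/152 -303/38; -303/38 104/19]

x' = [405/152, -87/38]
P' = [1839/152 -303/38; -303/38 104/19]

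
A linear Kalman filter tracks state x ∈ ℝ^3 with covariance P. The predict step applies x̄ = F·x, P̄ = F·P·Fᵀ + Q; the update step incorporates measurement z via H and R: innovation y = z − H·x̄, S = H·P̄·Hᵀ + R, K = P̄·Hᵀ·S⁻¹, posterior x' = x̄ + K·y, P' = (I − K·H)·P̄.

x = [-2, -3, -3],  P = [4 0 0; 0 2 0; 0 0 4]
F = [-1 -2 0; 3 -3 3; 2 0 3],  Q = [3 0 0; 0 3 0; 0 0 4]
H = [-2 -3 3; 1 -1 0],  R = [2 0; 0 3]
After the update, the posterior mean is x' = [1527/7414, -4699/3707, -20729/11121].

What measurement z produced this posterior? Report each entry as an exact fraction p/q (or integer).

z = [-2, 1]

x̄ = F·x = [8, -6, -13]
P̄ = F·P·Fᵀ + Q = [15 0 -8; 0 93 60; -8 60 56]
S = H·P̄·Hᵀ + R = [419 45; 45 111]
K = P̄·Hᵀ·S⁻¹ = [-2223/14828 2905/14828; -567/3707 -2876/3707; 292/3707 -7168/11121]
x' − x̄ = [-57785/7414, 17543/3707, 123844/11121] = K·y
y = (KᵀK)⁻¹·Kᵀ·(x' − x̄) = [35, -13]
z = y + H·x̄ = [35, -13] + [-37, 14] = [-2, 1]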